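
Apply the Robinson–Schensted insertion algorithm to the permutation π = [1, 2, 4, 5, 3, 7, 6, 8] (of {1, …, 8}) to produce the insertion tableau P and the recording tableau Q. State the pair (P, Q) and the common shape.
P = [1, 2, 3, 5, 6, 8] / [4, 7];  Q = [1, 2, 3, 4, 6, 8] / [5, 7];  common shape = (6, 2)

Row-insert the values π_1, π_2, … into P one at a time, bumping the leftmost entry strictly greater than the inserted value down to the next row. The recording tableau Q records, in position (i, j), the step at which that cell was added to P.
  Insert 1 (step 1): P = [1];  Q = [1]
  Insert 2 (step 2): P = [1, 2];  Q = [1, 2]
  Insert 4 (step 3): P = [1, 2, 4];  Q = [1, 2, 3]
  Insert 5 (step 4): P = [1, 2, 4, 5];  Q = [1, 2, 3, 4]
  Insert 3 (step 5): P = [1, 2, 3, 5] / [4];  Q = [1, 2, 3, 4] / [5]
  Insert 7 (step 6): P = [1, 2, 3, 5, 7] / [4];  Q = [1, 2, 3, 4, 6] / [5]
  Insert 6 (step 7): P = [1, 2, 3, 5, 6] / [4, 7];  Q = [1, 2, 3, 4, 6] / [5, 7]
  Insert 8 (step 8): P = [1, 2, 3, 5, 6, 8] / [4, 7];  Q = [1, 2, 3, 4, 6, 8] / [5, 7]
Final shape: (6, 2).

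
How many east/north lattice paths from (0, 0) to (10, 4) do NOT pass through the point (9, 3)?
Number of paths = 561

Total paths from (0, 0) to (10, 4): C(14, 10) = 1001. Paths through (9, 3): (paths (0, 0) → (9, 3)) × (paths (9, 3) → (10, 4)) = C(12, 9) · C(2, 1) = 220 · 2 = 440. Avoidance count = 1001 − 440 = 561.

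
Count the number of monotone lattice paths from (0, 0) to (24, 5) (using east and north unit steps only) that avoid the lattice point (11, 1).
Number of paths = 90195

Total paths from (0, 0) to (24, 5): C(29, 24) = 118755. Paths through (11, 1): (paths (0, 0) → (11, 1)) × (paths (11, 1) → (24, 5)) = C(12, 11) · C(17, 13) = 12 · 2380 = 28560. Avoidance count = 118755 − 28560 = 90195.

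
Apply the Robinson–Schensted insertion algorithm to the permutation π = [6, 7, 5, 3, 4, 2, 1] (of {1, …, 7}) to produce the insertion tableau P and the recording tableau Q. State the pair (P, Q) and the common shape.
P = [1, 4] / [2, 7] / [3] / [5] / [6];  Q = [1, 2] / [3, 5] / [4] / [6] / [7];  common shape = (2, 2, 1, 1, 1)

Row-insert the values π_1, π_2, … into P one at a time, bumping the leftmost entry strictly greater than the inserted value down to the next row. The recording tableau Q records, in position (i, j), the step at which that cell was added to P.
  Insert 6 (step 1): P = [6];  Q = [1]
  Insert 7 (step 2): P = [6, 7];  Q = [1, 2]
  Insert 5 (step 3): P = [5, 7] / [6];  Q = [1, 2] / [3]
  Insert 3 (step 4): P = [3, 7] / [5] / [6];  Q = [1, 2] / [3] / [4]
  Insert 4 (step 5): P = [3, 4] / [5, 7] / [6];  Q = [1, 2] / [3, 5] / [4]
  Insert 2 (step 6): P = [2, 4] / [3, 7] / [5] / [6];  Q = [1, 2] / [3, 5] / [4] / [6]
  Insert 1 (step 7): P = [1, 4] / [2, 7] / [3] / [5] / [6];  Q = [1, 2] / [3, 5] / [4] / [6] / [7]
Final shape: (2, 2, 1, 1, 1).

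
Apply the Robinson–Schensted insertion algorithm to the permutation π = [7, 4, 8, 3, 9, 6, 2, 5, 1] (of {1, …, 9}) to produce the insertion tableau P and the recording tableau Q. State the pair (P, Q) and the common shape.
P = [1, 5, 9] / [2, 6] / [3, 8] / [4] / [7];  Q = [1, 3, 5] / [2, 6] / [4, 8] / [7] / [9];  common shape = (3, 2, 2, 1, 1)

Row-insert the values π_1, π_2, … into P one at a time, bumping the leftmost entry strictly greater than the inserted value down to the next row. The recording tableau Q records, in position (i, j), the step at which that cell was added to P.
  Insert 7 (step 1): P = [7];  Q = [1]
  Insert 4 (step 2): P = [4] / [7];  Q = [1] / [2]
  Insert 8 (step 3): P = [4, 8] / [7];  Q = [1, 3] / [2]
  Insert 3 (step 4): P = [3, 8] / [4] / [7];  Q = [1, 3] / [2] / [4]
  Insert 9 (step 5): P = [3, 8, 9] / [4] / [7];  Q = [1, 3, 5] / [2] / [4]
  Insert 6 (step 6): P = [3, 6, 9] / [4, 8] / [7];  Q = [1, 3, 5] / [2, 6] / [4]
  Insert 2 (step 7): P = [2, 6, 9] / [3, 8] / [4] / [7];  Q = [1, 3, 5] / [2, 6] / [4] / [7]
  Insert 5 (step 8): P = [2, 5, 9] / [3, 6] / [4, 8] / [7];  Q = [1, 3, 5] / [2, 6] / [4, 8] / [7]
  Insert 1 (step 9): P = [1, 5, 9] / [2, 6] / [3, 8] / [4] / [7];  Q = [1, 3, 5] / [2, 6] / [4, 8] / [7] / [9]
Final shape: (3, 2, 2, 1, 1).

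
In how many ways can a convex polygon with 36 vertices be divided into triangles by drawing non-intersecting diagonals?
C_34 = 812944042149730764

These polygon triangulations are counted by the Catalan number C_n = (1/(n + 1)) · C(2n, n). For n = 34: C_34 = (1/35) · C(68, 34) = 28453041475240576740/35 = 812944042149730764.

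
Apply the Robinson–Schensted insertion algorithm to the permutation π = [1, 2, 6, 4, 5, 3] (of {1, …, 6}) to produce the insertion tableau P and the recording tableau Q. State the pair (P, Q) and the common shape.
P = [1, 2, 3, 5] / [4] / [6];  Q = [1, 2, 3, 5] / [4] / [6];  common shape = (4, 1, 1)

Row-insert the values π_1, π_2, … into P one at a time, bumping the leftmost entry strictly greater than the inserted value down to the next row. The recording tableau Q records, in position (i, j), the step at which that cell was added to P.
  Insert 1 (step 1): P = [1];  Q = [1]
  Insert 2 (step 2): P = [1, 2];  Q = [1, 2]
  Insert 6 (step 3): P = [1, 2, 6];  Q = [1, 2, 3]
  Insert 4 (step 4): P = [1, 2, 4] / [6];  Q = [1, 2, 3] / [4]
  Insert 5 (step 5): P = [1, 2, 4, 5] / [6];  Q = [1, 2, 3, 5] / [4]
  Insert 3 (step 6): P = [1, 2, 3, 5] / [4] / [6];  Q = [1, 2, 3, 5] / [4] / [6]
Final shape: (4, 1, 1).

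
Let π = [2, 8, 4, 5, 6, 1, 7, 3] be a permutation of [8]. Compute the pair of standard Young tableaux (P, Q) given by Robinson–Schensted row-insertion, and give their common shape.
P = [1, 3, 5, 6, 7] / [2, 4] / [8];  Q = [1, 2, 4, 5, 7] / [3, 8] / [6];  common shape = (5, 2, 1)

Row-insert the values π_1, π_2, … into P one at a time, bumping the leftmost entry strictly greater than the inserted value down to the next row. The recording tableau Q records, in position (i, j), the step at which that cell was added to P.
  Insert 2 (step 1): P = [2];  Q = [1]
  Insert 8 (step 2): P = [2, 8];  Q = [1, 2]
  Insert 4 (step 3): P = [2, 4] / [8];  Q = [1, 2] / [3]
  Insert 5 (step 4): P = [2, 4, 5] / [8];  Q = [1, 2, 4] / [3]
  Insert 6 (step 5): P = [2, 4, 5, 6] / [8];  Q = [1, 2, 4, 5] / [3]
  Insert 1 (step 6): P = [1, 4, 5, 6] / [2] / [8];  Q = [1, 2, 4, 5] / [3] / [6]
  Insert 7 (step 7): P = [1, 4, 5, 6, 7] / [2] / [8];  Q = [1, 2, 4, 5, 7] / [3] / [6]
  Insert 3 (step 8): P = [1, 3, 5, 6, 7] / [2, 4] / [8];  Q = [1, 2, 4, 5, 7] / [3, 8] / [6]
Final shape: (5, 2, 1).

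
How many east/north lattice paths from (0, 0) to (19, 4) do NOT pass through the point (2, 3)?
Number of paths = 8675

Total paths from (0, 0) to (19, 4): C(23, 19) = 8855. Paths through (2, 3): (paths (0, 0) → (2, 3)) × (paths (2, 3) → (19, 4)) = C(5, 2) · C(18, 17) = 10 · 18 = 180. Avoidance count = 8855 − 180 = 8675.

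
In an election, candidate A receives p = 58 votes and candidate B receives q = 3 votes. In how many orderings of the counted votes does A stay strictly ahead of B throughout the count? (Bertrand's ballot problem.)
Strict-lead orderings = 32450

Total orderings of the 61 votes with 58 for A: C(61, 58) = 35990. By the Bertrand ballot formula (Cycle Lemma / reflection principle), the number of orderings in which A is strictly ahead of B throughout is (p − q)/(p + q) · C(p + q, p) = (58 − 3)/(58 + 3) · 35990 = 32450.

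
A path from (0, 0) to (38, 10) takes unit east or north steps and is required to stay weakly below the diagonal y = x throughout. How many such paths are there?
Number of paths = 4863609256

By the reflection principle (André's argument), the number of monotone paths to (38, 10) with n ≤ m that never go above y = x is C(48, 38) − C(48, 39) = 6540715896 − 1677106640 = 4863609256.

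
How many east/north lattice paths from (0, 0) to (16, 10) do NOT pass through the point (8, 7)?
Number of paths = 4249960

Total paths from (0, 0) to (16, 10): C(26, 16) = 5311735. Paths through (8, 7): (paths (0, 0) → (8, 7)) × (paths (8, 7) → (16, 10)) = C(15, 8) · C(11, 8) = 6435 · 165 = 1061775. Avoidance count = 5311735 − 1061775 = 4249960.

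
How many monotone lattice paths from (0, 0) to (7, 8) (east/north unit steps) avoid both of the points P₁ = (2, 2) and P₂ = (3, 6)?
Number of paths = 2853

Inclusion–exclusion. Total paths: C(15, 7) = 6435. Through P₁: C(4, 2)·C(11, 5) = 2772. Through P₂: C(9, 3)·C(6, 4) = 1260. Since P₁ is strictly southwest of P₂, a monotone path through both must visit P₁ then P₂; paths through both = C(4, 2)·C(5, 1)·C(6, 4) = 450. Avoid both = 6435 − 2772 − 1260 + 450 = 2853.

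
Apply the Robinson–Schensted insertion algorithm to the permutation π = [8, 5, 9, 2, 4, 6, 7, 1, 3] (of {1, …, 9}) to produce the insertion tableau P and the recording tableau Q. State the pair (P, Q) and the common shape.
P = [1, 3, 6, 7] / [2, 4] / [5, 9] / [8];  Q = [1, 3, 6, 7] / [2, 5] / [4, 9] / [8];  common shape = (4, 2, 2, 1)

Row-insert the values π_1, π_2, … into P one at a time, bumping the leftmost entry strictly greater than the inserted value down to the next row. The recording tableau Q records, in position (i, j), the step at which that cell was added to P.
  Insert 8 (step 1): P = [8];  Q = [1]
  Insert 5 (step 2): P = [5] / [8];  Q = [1] / [2]
  Insert 9 (step 3): P = [5, 9] / [8];  Q = [1, 3] / [2]
  Insert 2 (step 4): P = [2, 9] / [5] / [8];  Q = [1, 3] / [2] / [4]
  Insert 4 (step 5): P = [2, 4] / [5, 9] / [8];  Q = [1, 3] / [2, 5] / [4]
  Insert 6 (step 6): P = [2, 4, 6] / [5, 9] / [8];  Q = [1, 3, 6] / [2, 5] / [4]
  Insert 7 (step 7): P = [2, 4, 6, 7] / [5, 9] / [8];  Q = [1, 3, 6, 7] / [2, 5] / [4]
  Insert 1 (step 8): P = [1, 4, 6, 7] / [2, 9] / [5] / [8];  Q = [1, 3, 6, 7] / [2, 5] / [4] / [8]
  Insert 3 (step 9): P = [1, 3, 6, 7] / [2, 4] / [5, 9] / [8];  Q = [1, 3, 6, 7] / [2, 5] / [4, 9] / [8]
Final shape: (4, 2, 2, 1).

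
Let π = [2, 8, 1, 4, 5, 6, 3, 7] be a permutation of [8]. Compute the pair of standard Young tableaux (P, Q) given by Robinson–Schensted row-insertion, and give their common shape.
P = [1, 3, 5, 6, 7] / [2, 4] / [8];  Q = [1, 2, 5, 6, 8] / [3, 4] / [7];  common shape = (5, 2, 1)

Row-insert the values π_1, π_2, … into P one at a time, bumping the leftmost entry strictly greater than the inserted value down to the next row. The recording tableau Q records, in position (i, j), the step at which that cell was added to P.
  Insert 2 (step 1): P = [2];  Q = [1]
  Insert 8 (step 2): P = [2, 8];  Q = [1, 2]
  Insert 1 (step 3): P = [1, 8] / [2];  Q = [1, 2] / [3]
  Insert 4 (step 4): P = [1, 4] / [2, 8];  Q = [1, 2] / [3, 4]
  Insert 5 (step 5): P = [1, 4, 5] / [2, 8];  Q = [1, 2, 5] / [3, 4]
  Insert 6 (step 6): P = [1, 4, 5, 6] / [2, 8];  Q = [1, 2, 5, 6] / [3, 4]
  Insert 3 (step 7): P = [1, 3, 5, 6] / [2, 4] / [8];  Q = [1, 2, 5, 6] / [3, 4] / [7]
  Insert 7 (step 8): P = [1, 3, 5, 6, 7] / [2, 4] / [8];  Q = [1, 2, 5, 6, 8] / [3, 4] / [7]
Final shape: (5, 2, 1).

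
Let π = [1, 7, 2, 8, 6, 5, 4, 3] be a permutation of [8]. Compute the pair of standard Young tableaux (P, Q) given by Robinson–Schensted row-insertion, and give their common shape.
P = [1, 2, 3] / [4, 8] / [5] / [6] / [7];  Q = [1, 2, 4] / [3, 5] / [6] / [7] / [8];  common shape = (3, 2, 1, 1, 1)

Row-insert the values π_1, π_2, … into P one at a time, bumping the leftmost entry strictly greater than the inserted value down to the next row. The recording tableau Q records, in position (i, j), the step at which that cell was added to P.
  Insert 1 (step 1): P = [1];  Q = [1]
  Insert 7 (step 2): P = [1, 7];  Q = [1, 2]
  Insert 2 (step 3): P = [1, 2] / [7];  Q = [1, 2] / [3]
  Insert 8 (step 4): P = [1, 2, 8] / [7];  Q = [1, 2, 4] / [3]
  Insert 6 (step 5): P = [1, 2, 6] / [7, 8];  Q = [1, 2, 4] / [3, 5]
  Insert 5 (step 6): P = [1, 2, 5] / [6, 8] / [7];  Q = [1, 2, 4] / [3, 5] / [6]
  Insert 4 (step 7): P = [1, 2, 4] / [5, 8] / [6] / [7];  Q = [1, 2, 4] / [3, 5] / [6] / [7]
  Insert 3 (step 8): P = [1, 2, 3] / [4, 8] / [5] / [6] / [7];  Q = [1, 2, 4] / [3, 5] / [6] / [7] / [8]
Final shape: (3, 2, 1, 1, 1).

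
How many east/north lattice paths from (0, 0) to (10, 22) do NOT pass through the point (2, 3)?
Number of paths = 42311490

Total paths from (0, 0) to (10, 22): C(32, 10) = 64512240. Paths through (2, 3): (paths (0, 0) → (2, 3)) × (paths (2, 3) → (10, 22)) = C(5, 2) · C(27, 8) = 10 · 2220075 = 22200750. Avoidance count = 64512240 − 22200750 = 42311490.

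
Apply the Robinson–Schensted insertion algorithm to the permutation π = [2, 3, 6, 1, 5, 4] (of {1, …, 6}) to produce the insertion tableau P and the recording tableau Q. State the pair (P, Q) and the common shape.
P = [1, 3, 4] / [2, 5] / [6];  Q = [1, 2, 3] / [4, 5] / [6];  common shape = (3, 2, 1)

Row-insert the values π_1, π_2, … into P one at a time, bumping the leftmost entry strictly greater than the inserted value down to the next row. The recording tableau Q records, in position (i, j), the step at which that cell was added to P.
  Insert 2 (step 1): P = [2];  Q = [1]
  Insert 3 (step 2): P = [2, 3];  Q = [1, 2]
  Insert 6 (step 3): P = [2, 3, 6];  Q = [1, 2, 3]
  Insert 1 (step 4): P = [1, 3, 6] / [2];  Q = [1, 2, 3] / [4]
  Insert 5 (step 5): P = [1, 3, 5] / [2, 6];  Q = [1, 2, 3] / [4, 5]
  Insert 4 (step 6): P = [1, 3, 4] / [2, 5] / [6];  Q = [1, 2, 3] / [4, 5] / [6]
Final shape: (3, 2, 1).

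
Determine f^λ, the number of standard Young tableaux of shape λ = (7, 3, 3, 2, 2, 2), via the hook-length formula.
# SYT of shape (7, 3, 3, 2, 2, 2) = 15116400

Hook-length formula: f^λ = n! / Π hook(c), product over all cells c of the Young diagram. For λ = (7, 3, 3, 2, 2, 2), n = 19 boxes. Hook lengths by row (left-to-right, top-to-bottom): [12, 11, 7, 4, 3, 2, 1]; [7, 6, 2]; [6, 5, 1]; [4, 3]; [3, 2]; [2, 1]. Product of hooks = 8047226880. So f^λ = 19! / 8047226880 = 121645100408832000 / 8047226880 = 15116400.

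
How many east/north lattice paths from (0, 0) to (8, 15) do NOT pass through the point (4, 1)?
Number of paths = 475014

Total paths from (0, 0) to (8, 15): C(23, 8) = 490314. Paths through (4, 1): (paths (0, 0) → (4, 1)) × (paths (4, 1) → (8, 15)) = C(5, 4) · C(18, 4) = 5 · 3060 = 15300. Avoidance count = 490314 − 15300 = 475014.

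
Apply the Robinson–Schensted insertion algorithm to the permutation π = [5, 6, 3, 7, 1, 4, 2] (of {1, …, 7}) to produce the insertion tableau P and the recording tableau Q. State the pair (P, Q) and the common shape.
P = [1, 2, 7] / [3, 4] / [5, 6];  Q = [1, 2, 4] / [3, 6] / [5, 7];  common shape = (3, 2, 2)

Row-insert the values π_1, π_2, … into P one at a time, bumping the leftmost entry strictly greater than the inserted value down to the next row. The recording tableau Q records, in position (i, j), the step at which that cell was added to P.
  Insert 5 (step 1): P = [5];  Q = [1]
  Insert 6 (step 2): P = [5, 6];  Q = [1, 2]
  Insert 3 (step 3): P = [3, 6] / [5];  Q = [1, 2] / [3]
  Insert 7 (step 4): P = [3, 6, 7] / [5];  Q = [1, 2, 4] / [3]
  Insert 1 (step 5): P = [1, 6, 7] / [3] / [5];  Q = [1, 2, 4] / [3] / [5]
  Insert 4 (step 6): P = [1, 4, 7] / [3, 6] / [5];  Q = [1, 2, 4] / [3, 6] / [5]
  Insert 2 (step 7): P = [1, 2, 7] / [3, 4] / [5, 6];  Q = [1, 2, 4] / [3, 6] / [5, 7]
Final shape: (3, 2, 2).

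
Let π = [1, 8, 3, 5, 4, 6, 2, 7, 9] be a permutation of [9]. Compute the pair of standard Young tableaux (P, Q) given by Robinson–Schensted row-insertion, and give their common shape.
P = [1, 2, 4, 6, 7, 9] / [3] / [5] / [8];  Q = [1, 2, 4, 6, 8, 9] / [3] / [5] / [7];  common shape = (6, 1, 1, 1)

Row-insert the values π_1, π_2, … into P one at a time, bumping the leftmost entry strictly greater than the inserted value down to the next row. The recording tableau Q records, in position (i, j), the step at which that cell was added to P.
  Insert 1 (step 1): P = [1];  Q = [1]
  Insert 8 (step 2): P = [1, 8];  Q = [1, 2]
  Insert 3 (step 3): P = [1, 3] / [8];  Q = [1, 2] / [3]
  Insert 5 (step 4): P = [1, 3, 5] / [8];  Q = [1, 2, 4] / [3]
  Insert 4 (step 5): P = [1, 3, 4] / [5] / [8];  Q = [1, 2, 4] / [3] / [5]
  Insert 6 (step 6): P = [1, 3, 4, 6] / [5] / [8];  Q = [1, 2, 4, 6] / [3] / [5]
  Insert 2 (step 7): P = [1, 2, 4, 6] / [3] / [5] / [8];  Q = [1, 2, 4, 6] / [3] / [5] / [7]
  Insert 7 (step 8): P = [1, 2, 4, 6, 7] / [3] / [5] / [8];  Q = [1, 2, 4, 6, 8] / [3] / [5] / [7]
  Insert 9 (step 9): P = [1, 2, 4, 6, 7, 9] / [3] / [5] / [8];  Q = [1, 2, 4, 6, 8, 9] / [3] / [5] / [7]
Final shape: (6, 1, 1, 1).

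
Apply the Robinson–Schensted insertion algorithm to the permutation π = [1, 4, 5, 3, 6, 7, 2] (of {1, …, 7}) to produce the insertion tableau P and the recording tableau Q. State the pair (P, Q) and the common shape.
P = [1, 2, 5, 6, 7] / [3] / [4];  Q = [1, 2, 3, 5, 6] / [4] / [7];  common shape = (5, 1, 1)

Row-insert the values π_1, π_2, … into P one at a time, bumping the leftmost entry strictly greater than the inserted value down to the next row. The recording tableau Q records, in position (i, j), the step at which that cell was added to P.
  Insert 1 (step 1): P = [1];  Q = [1]
  Insert 4 (step 2): P = [1, 4];  Q = [1, 2]
  Insert 5 (step 3): P = [1, 4, 5];  Q = [1, 2, 3]
  Insert 3 (step 4): P = [1, 3, 5] / [4];  Q = [1, 2, 3] / [4]
  Insert 6 (step 5): P = [1, 3, 5, 6] / [4];  Q = [1, 2, 3, 5] / [4]
  Insert 7 (step 6): P = [1, 3, 5, 6, 7] / [4];  Q = [1, 2, 3, 5, 6] / [4]
  Insert 2 (step 7): P = [1, 2, 5, 6, 7] / [3] / [4];  Q = [1, 2, 3, 5, 6] / [4] / [7]
Final shape: (5, 1, 1).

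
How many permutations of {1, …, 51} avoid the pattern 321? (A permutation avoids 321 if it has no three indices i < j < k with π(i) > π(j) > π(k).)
C_51 = 7684785670514316385230816156

These 321-avoiding permutations are counted by the Catalan number C_n = (1/(n + 1)) · C(2n, n). For n = 51: C_51 = (1/52) · C(102, 51) = 399608854866744452032002440112/52 = 7684785670514316385230816156.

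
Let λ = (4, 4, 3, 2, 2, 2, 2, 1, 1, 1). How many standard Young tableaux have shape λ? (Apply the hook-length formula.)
# SYT of shape (4, 4, 3, 2, 2, 2, 2, 1, 1, 1) = 287260050

Hook-length formula: f^λ = n! / Π hook(c), product over all cells c of the Young diagram. For λ = (4, 4, 3, 2, 2, 2, 2, 1, 1, 1), n = 22 boxes. Hook lengths by row (left-to-right, top-to-bottom): [13, 9, 4, 2]; [12, 8, 3, 1]; [10, 6, 1]; [8, 4]; [7, 3]; [6, 2]; [5, 1]; [3]; [2]; [1]. Product of hooks = 3912833433600. So f^λ = 22! / 3912833433600 = 1124000727777607680000 / 3912833433600 = 287260050.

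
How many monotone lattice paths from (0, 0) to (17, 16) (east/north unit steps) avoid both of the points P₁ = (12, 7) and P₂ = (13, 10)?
Number of paths = 867998394

Inclusion–exclusion. Total paths: C(33, 17) = 1166803110. Through P₁: C(19, 12)·C(14, 5) = 100876776. Through P₂: C(23, 13)·C(10, 4) = 240253860. Since P₁ is strictly southwest of P₂, a monotone path through both must visit P₁ then P₂; paths through both = C(19, 12)·C(4, 1)·C(10, 4) = 42325920. Avoid both = 1166803110 − 100876776 − 240253860 + 42325920 = 867998394.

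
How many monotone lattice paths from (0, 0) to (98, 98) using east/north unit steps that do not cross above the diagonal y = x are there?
C_98 = 57743358069601357782187700608042856334020731624756611000

These NE paths below the diagonal are counted by the Catalan number C_n = (1/(n + 1)) · C(2n, n). For n = 98: C_98 = (1/99) · C(196, 98) = 5716592448890534420436582360196242777068052430850904489000/99 = 57743358069601357782187700608042856334020731624756611000.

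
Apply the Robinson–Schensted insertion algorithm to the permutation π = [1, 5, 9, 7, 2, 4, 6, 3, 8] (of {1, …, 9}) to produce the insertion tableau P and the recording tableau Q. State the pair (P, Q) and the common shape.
P = [1, 2, 3, 6, 8] / [4, 7] / [5] / [9];  Q = [1, 2, 3, 7, 9] / [4, 6] / [5] / [8];  common shape = (5, 2, 1, 1)

Row-insert the values π_1, π_2, … into P one at a time, bumping the leftmost entry strictly greater than the inserted value down to the next row. The recording tableau Q records, in position (i, j), the step at which that cell was added to P.
  Insert 1 (step 1): P = [1];  Q = [1]
  Insert 5 (step 2): P = [1, 5];  Q = [1, 2]
  Insert 9 (step 3): P = [1, 5, 9];  Q = [1, 2, 3]
  Insert 7 (step 4): P = [1, 5, 7] / [9];  Q = [1, 2, 3] / [4]
  Insert 2 (step 5): P = [1, 2, 7] / [5] / [9];  Q = [1, 2, 3] / [4] / [5]
  Insert 4 (step 6): P = [1, 2, 4] / [5, 7] / [9];  Q = [1, 2, 3] / [4, 6] / [5]
  Insert 6 (step 7): P = [1, 2, 4, 6] / [5, 7] / [9];  Q = [1, 2, 3, 7] / [4, 6] / [5]
  Insert 3 (step 8): P = [1, 2, 3, 6] / [4, 7] / [5] / [9];  Q = [1, 2, 3, 7] / [4, 6] / [5] / [8]
  Insert 8 (step 9): P = [1, 2, 3, 6, 8] / [4, 7] / [5] / [9];  Q = [1, 2, 3, 7, 9] / [4, 6] / [5] / [8]
Final shape: (5, 2, 1, 1).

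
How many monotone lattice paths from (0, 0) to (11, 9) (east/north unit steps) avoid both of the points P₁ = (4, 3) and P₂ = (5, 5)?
Number of paths = 77030

Inclusion–exclusion. Total paths: C(20, 11) = 167960. Through P₁: C(7, 4)·C(13, 7) = 60060. Through P₂: C(10, 5)·C(10, 6) = 52920. Since P₁ is strictly southwest of P₂, a monotone path through both must visit P₁ then P₂; paths through both = C(7, 4)·C(3, 1)·C(10, 6) = 22050. Avoid both = 167960 − 60060 − 52920 + 22050 = 77030.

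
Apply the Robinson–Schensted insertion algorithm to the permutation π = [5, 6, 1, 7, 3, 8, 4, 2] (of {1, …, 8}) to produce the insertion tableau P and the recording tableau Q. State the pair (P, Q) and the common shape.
P = [1, 2, 4, 8] / [3, 6, 7] / [5];  Q = [1, 2, 4, 6] / [3, 5, 7] / [8];  common shape = (4, 3, 1)

Row-insert the values π_1, π_2, … into P one at a time, bumping the leftmost entry strictly greater than the inserted value down to the next row. The recording tableau Q records, in position (i, j), the step at which that cell was added to P.
  Insert 5 (step 1): P = [5];  Q = [1]
  Insert 6 (step 2): P = [5, 6];  Q = [1, 2]
  Insert 1 (step 3): P = [1, 6] / [5];  Q = [1, 2] / [3]
  Insert 7 (step 4): P = [1, 6, 7] / [5];  Q = [1, 2, 4] / [3]
  Insert 3 (step 5): P = [1, 3, 7] / [5, 6];  Q = [1, 2, 4] / [3, 5]
  Insert 8 (step 6): P = [1, 3, 7, 8] / [5, 6];  Q = [1, 2, 4, 6] / [3, 5]
  Insert 4 (step 7): P = [1, 3, 4, 8] / [5, 6, 7];  Q = [1, 2, 4, 6] / [3, 5, 7]
  Insert 2 (step 8): P = [1, 2, 4, 8] / [3, 6, 7] / [5];  Q = [1, 2, 4, 6] / [3, 5, 7] / [8]
Final shape: (4, 3, 1).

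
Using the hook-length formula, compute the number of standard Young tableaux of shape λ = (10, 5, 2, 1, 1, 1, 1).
# SYT of shape (10, 5, 2, 1, 1, 1, 1) = 111105540

Hook-length formula: f^λ = n! / Π hook(c), product over all cells c of the Young diagram. For λ = (10, 5, 2, 1, 1, 1, 1), n = 21 boxes. Hook lengths by row (left-to-right, top-to-bottom): [16, 11, 9, 8, 7, 5, 4, 3, 2, 1]; [10, 5, 3, 2, 1]; [6, 1]; [4]; [3]; [2]; [1]. Product of hooks = 459841536000. So f^λ = 21! / 459841536000 = 51090942171709440000 / 459841536000 = 111105540.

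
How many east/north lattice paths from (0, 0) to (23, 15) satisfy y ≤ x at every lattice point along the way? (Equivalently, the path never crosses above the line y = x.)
Number of paths = 5801732460

By the reflection principle (André's argument), the number of monotone paths to (23, 15) with n ≤ m that never go above y = x is C(38, 23) − C(38, 24) = 15471286560 − 9669554100 = 5801732460.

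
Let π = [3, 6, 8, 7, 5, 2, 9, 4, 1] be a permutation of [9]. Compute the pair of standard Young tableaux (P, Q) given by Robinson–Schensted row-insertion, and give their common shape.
P = [1, 4, 7, 9] / [2, 5] / [3] / [6] / [8];  Q = [1, 2, 3, 7] / [4, 8] / [5] / [6] / [9];  common shape = (4, 2, 1, 1, 1)

Row-insert the values π_1, π_2, … into P one at a time, bumping the leftmost entry strictly greater than the inserted value down to the next row. The recording tableau Q records, in position (i, j), the step at which that cell was added to P.
  Insert 3 (step 1): P = [3];  Q = [1]
  Insert 6 (step 2): P = [3, 6];  Q = [1, 2]
  Insert 8 (step 3): P = [3, 6, 8];  Q = [1, 2, 3]
  Insert 7 (step 4): P = [3, 6, 7] / [8];  Q = [1, 2, 3] / [4]
  Insert 5 (step 5): P = [3, 5, 7] / [6] / [8];  Q = [1, 2, 3] / [4] / [5]
  Insert 2 (step 6): P = [2, 5, 7] / [3] / [6] / [8];  Q = [1, 2, 3] / [4] / [5] / [6]
  Insert 9 (step 7): P = [2, 5, 7, 9] / [3] / [6] / [8];  Q = [1, 2, 3, 7] / [4] / [5] / [6]
  Insert 4 (step 8): P = [2, 4, 7, 9] / [3, 5] / [6] / [8];  Q = [1, 2, 3, 7] / [4, 8] / [5] / [6]
  Insert 1 (step 9): P = [1, 4, 7, 9] / [2, 5] / [3] / [6] / [8];  Q = [1, 2, 3, 7] / [4, 8] / [5] / [6] / [9]
Final shape: (4, 2, 1, 1, 1).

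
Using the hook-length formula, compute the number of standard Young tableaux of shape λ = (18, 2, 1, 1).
# SYT of shape (18, 2, 1, 1) = 17765

Hook-length formula: f^λ = n! / Π hook(c), product over all cells c of the Young diagram. For λ = (18, 2, 1, 1), n = 22 boxes. Hook lengths by row (left-to-right, top-to-bottom): [21, 18, 16, 15, 14, 13, 12, 11, 10, 9, 8, 7, 6, 5, 4, 3, 2, 1]; [4, 1]; [2]; [1]. Product of hooks = 63270516621312000. So f^λ = 22! / 63270516621312000 = 1124000727777607680000 / 63270516621312000 = 17765.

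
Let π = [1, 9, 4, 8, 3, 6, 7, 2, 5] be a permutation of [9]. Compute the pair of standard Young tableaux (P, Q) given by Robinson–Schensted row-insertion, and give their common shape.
P = [1, 2, 5, 7] / [3, 6] / [4, 8] / [9];  Q = [1, 2, 4, 7] / [3, 6] / [5, 9] / [8];  common shape = (4, 2, 2, 1)

Row-insert the values π_1, π_2, … into P one at a time, bumping the leftmost entry strictly greater than the inserted value down to the next row. The recording tableau Q records, in position (i, j), the step at which that cell was added to P.
  Insert 1 (step 1): P = [1];  Q = [1]
  Insert 9 (step 2): P = [1, 9];  Q = [1, 2]
  Insert 4 (step 3): P = [1, 4] / [9];  Q = [1, 2] / [3]
  Insert 8 (step 4): P = [1, 4, 8] / [9];  Q = [1, 2, 4] / [3]
  Insert 3 (step 5): P = [1, 3, 8] / [4] / [9];  Q = [1, 2, 4] / [3] / [5]
  Insert 6 (step 6): P = [1, 3, 6] / [4, 8] / [9];  Q = [1, 2, 4] / [3, 6] / [5]
  Insert 7 (step 7): P = [1, 3, 6, 7] / [4, 8] / [9];  Q = [1, 2, 4, 7] / [3, 6] / [5]
  Insert 2 (step 8): P = [1, 2, 6, 7] / [3, 8] / [4] / [9];  Q = [1, 2, 4, 7] / [3, 6] / [5] / [8]
  Insert 5 (step 9): P = [1, 2, 5, 7] / [3, 6] / [4, 8] / [9];  Q = [1, 2, 4, 7] / [3, 6] / [5, 9] / [8]
Final shape: (4, 2, 2, 1).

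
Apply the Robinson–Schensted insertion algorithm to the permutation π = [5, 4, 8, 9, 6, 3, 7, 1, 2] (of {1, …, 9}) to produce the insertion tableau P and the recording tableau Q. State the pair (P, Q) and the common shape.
P = [1, 2, 7] / [3, 6, 9] / [4, 8] / [5];  Q = [1, 3, 4] / [2, 5, 7] / [6, 9] / [8];  common shape = (3, 3, 2, 1)

Row-insert the values π_1, π_2, … into P one at a time, bumping the leftmost entry strictly greater than the inserted value down to the next row. The recording tableau Q records, in position (i, j), the step at which that cell was added to P.
  Insert 5 (step 1): P = [5];  Q = [1]
  Insert 4 (step 2): P = [4] / [5];  Q = [1] / [2]
  Insert 8 (step 3): P = [4, 8] / [5];  Q = [1, 3] / [2]
  Insert 9 (step 4): P = [4, 8, 9] / [5];  Q = [1, 3, 4] / [2]
  Insert 6 (step 5): P = [4, 6, 9] / [5, 8];  Q = [1, 3, 4] / [2, 5]
  Insert 3 (step 6): P = [3, 6, 9] / [4, 8] / [5];  Q = [1, 3, 4] / [2, 5] / [6]
  Insert 7 (step 7): P = [3, 6, 7] / [4, 8, 9] / [5];  Q = [1, 3, 4] / [2, 5, 7] / [6]
  Insert 1 (step 8): P = [1, 6, 7] / [3, 8, 9] / [4] / [5];  Q = [1, 3, 4] / [2, 5, 7] / [6] / [8]
  Insert 2 (step 9): P = [1, 2, 7] / [3, 6, 9] / [4, 8] / [5];  Q = [1, 3, 4] / [2, 5, 7] / [6, 9] / [8]
Final shape: (3, 3, 2, 1).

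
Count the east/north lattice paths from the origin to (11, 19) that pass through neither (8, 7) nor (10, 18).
Number of paths = 26457015

Inclusion–exclusion. Total paths: C(30, 11) = 54627300. Through P₁: C(15, 8)·C(15, 3) = 2927925. Through P₂: C(28, 10)·C(2, 1) = 26246220. Since P₁ is strictly southwest of P₂, a monotone path through both must visit P₁ then P₂; paths through both = C(15, 8)·C(13, 2)·C(2, 1) = 1003860. Avoid both = 54627300 − 2927925 − 26246220 + 1003860 = 26457015.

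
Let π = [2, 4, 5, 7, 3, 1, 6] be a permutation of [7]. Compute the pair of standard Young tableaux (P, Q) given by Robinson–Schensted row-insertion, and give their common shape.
P = [1, 3, 5, 6] / [2, 7] / [4];  Q = [1, 2, 3, 4] / [5, 7] / [6];  common shape = (4, 2, 1)

Row-insert the values π_1, π_2, … into P one at a time, bumping the leftmost entry strictly greater than the inserted value down to the next row. The recording tableau Q records, in position (i, j), the step at which that cell was added to P.
  Insert 2 (step 1): P = [2];  Q = [1]
  Insert 4 (step 2): P = [2, 4];  Q = [1, 2]
  Insert 5 (step 3): P = [2, 4, 5];  Q = [1, 2, 3]
  Insert 7 (step 4): P = [2, 4, 5, 7];  Q = [1, 2, 3, 4]
  Insert 3 (step 5): P = [2, 3, 5, 7] / [4];  Q = [1, 2, 3, 4] / [5]
  Insert 1 (step 6): P = [1, 3, 5, 7] / [2] / [4];  Q = [1, 2, 3, 4] / [5] / [6]
  Insert 6 (step 7): P = [1, 3, 5, 6] / [2, 7] / [4];  Q = [1, 2, 3, 4] / [5, 7] / [6]
Final shape: (4, 2, 1).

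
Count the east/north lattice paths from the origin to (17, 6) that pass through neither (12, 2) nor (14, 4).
Number of paths = 64341

Inclusion–exclusion. Total paths: C(23, 17) = 100947. Through P₁: C(14, 12)·C(9, 5) = 11466. Through P₂: C(18, 14)·C(5, 3) = 30600. Since P₁ is strictly southwest of P₂, a monotone path through both must visit P₁ then P₂; paths through both = C(14, 12)·C(4, 2)·C(5, 3) = 5460. Avoid both = 100947 − 11466 − 30600 + 5460 = 64341.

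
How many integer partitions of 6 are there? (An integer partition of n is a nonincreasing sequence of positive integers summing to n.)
p(6) = 11

List all partitions of 6: 6, 5+1, 4+2, 4+1+1, 3+3, 3+2+1, 3+1+1+1, 2+2+2, 2+2+1+1, 2+1+1+1+1, 1+1+1+1+1+1. Counting them gives p(6) = 11.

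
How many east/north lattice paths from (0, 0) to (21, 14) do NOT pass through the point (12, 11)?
Number of paths = 2022502240

Total paths from (0, 0) to (21, 14): C(35, 21) = 2319959400. Paths through (12, 11): (paths (0, 0) → (12, 11)) × (paths (12, 11) → (21, 14)) = C(23, 12) · C(12, 9) = 1352078 · 220 = 297457160. Avoidance count = 2319959400 − 297457160 = 2022502240.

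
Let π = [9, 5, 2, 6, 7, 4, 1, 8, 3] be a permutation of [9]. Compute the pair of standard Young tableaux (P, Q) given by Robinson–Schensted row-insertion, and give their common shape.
P = [1, 3, 7, 8] / [2, 4] / [5, 6] / [9];  Q = [1, 4, 5, 8] / [2, 6] / [3, 9] / [7];  common shape = (4, 2, 2, 1)

Row-insert the values π_1, π_2, … into P one at a time, bumping the leftmost entry strictly greater than the inserted value down to the next row. The recording tableau Q records, in position (i, j), the step at which that cell was added to P.
  Insert 9 (step 1): P = [9];  Q = [1]
  Insert 5 (step 2): P = [5] / [9];  Q = [1] / [2]
  Insert 2 (step 3): P = [2] / [5] / [9];  Q = [1] / [2] / [3]
  Insert 6 (step 4): P = [2, 6] / [5] / [9];  Q = [1, 4] / [2] / [3]
  Insert 7 (step 5): P = [2, 6, 7] / [5] / [9];  Q = [1, 4, 5] / [2] / [3]
  Insert 4 (step 6): P = [2, 4, 7] / [5, 6] / [9];  Q = [1, 4, 5] / [2, 6] / [3]
  Insert 1 (step 7): P = [1, 4, 7] / [2, 6] / [5] / [9];  Q = [1, 4, 5] / [2, 6] / [3] / [7]
  Insert 8 (step 8): P = [1, 4, 7, 8] / [2, 6] / [5] / [9];  Q = [1, 4, 5, 8] / [2, 6] / [3] / [7]
  Insert 3 (step 9): P = [1, 3, 7, 8] / [2, 4] / [5, 6] / [9];  Q = [1, 4, 5, 8] / [2, 6] / [3, 9] / [7]
Final shape: (4, 2, 2, 1).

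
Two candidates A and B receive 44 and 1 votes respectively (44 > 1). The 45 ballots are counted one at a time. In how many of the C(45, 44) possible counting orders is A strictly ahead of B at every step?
Strict-lead orderings = 43

Total orderings of the 45 votes with 44 for A: C(45, 44) = 45. By the Bertrand ballot formula (Cycle Lemma / reflection principle), the number of orderings in which A is strictly ahead of B throughout is (p − q)/(p + q) · C(p + q, p) = (44 − 1)/(44 + 1) · 45 = 43.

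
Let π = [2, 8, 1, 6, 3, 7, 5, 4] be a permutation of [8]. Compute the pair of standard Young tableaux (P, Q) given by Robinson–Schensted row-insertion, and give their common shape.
P = [1, 3, 4] / [2, 5, 7] / [6] / [8];  Q = [1, 2, 6] / [3, 4, 7] / [5] / [8];  common shape = (3, 3, 1, 1)

Row-insert the values π_1, π_2, … into P one at a time, bumping the leftmost entry strictly greater than the inserted value down to the next row. The recording tableau Q records, in position (i, j), the step at which that cell was added to P.
  Insert 2 (step 1): P = [2];  Q = [1]
  Insert 8 (step 2): P = [2, 8];  Q = [1, 2]
  Insert 1 (step 3): P = [1, 8] / [2];  Q = [1, 2] / [3]
  Insert 6 (step 4): P = [1, 6] / [2, 8];  Q = [1, 2] / [3, 4]
  Insert 3 (step 5): P = [1, 3] / [2, 6] / [8];  Q = [1, 2] / [3, 4] / [5]
  Insert 7 (step 6): P = [1, 3, 7] / [2, 6] / [8];  Q = [1, 2, 6] / [3, 4] / [5]
  Insert 5 (step 7): P = [1, 3, 5] / [2, 6, 7] / [8];  Q = [1, 2, 6] / [3, 4, 7] / [5]
  Insert 4 (step 8): P = [1, 3, 4] / [2, 5, 7] / [6] / [8];  Q = [1, 2, 6] / [3, 4, 7] / [5] / [8]
Final shape: (3, 3, 1, 1).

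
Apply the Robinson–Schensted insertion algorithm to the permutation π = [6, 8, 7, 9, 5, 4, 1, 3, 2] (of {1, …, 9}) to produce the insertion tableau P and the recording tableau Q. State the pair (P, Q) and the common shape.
P = [1, 2, 9] / [3, 7] / [4] / [5] / [6] / [8];  Q = [1, 2, 4] / [3, 8] / [5] / [6] / [7] / [9];  common shape = (3, 2, 1, 1, 1, 1)

Row-insert the values π_1, π_2, … into P one at a time, bumping the leftmost entry strictly greater than the inserted value down to the next row. The recording tableau Q records, in position (i, j), the step at which that cell was added to P.
  Insert 6 (step 1): P = [6];  Q = [1]
  Insert 8 (step 2): P = [6, 8];  Q = [1, 2]
  Insert 7 (step 3): P = [6, 7] / [8];  Q = [1, 2] / [3]
  Insert 9 (step 4): P = [6, 7, 9] / [8];  Q = [1, 2, 4] / [3]
  Insert 5 (step 5): P = [5, 7, 9] / [6] / [8];  Q = [1, 2, 4] / [3] / [5]
  Insert 4 (step 6): P = [4, 7, 9] / [5] / [6] / [8];  Q = [1, 2, 4] / [3] / [5] / [6]
  Insert 1 (step 7): P = [1, 7, 9] / [4] / [5] / [6] / [8];  Q = [1, 2, 4] / [3] / [5] / [6] / [7]
  Insert 3 (step 8): P = [1, 3, 9] / [4, 7] / [5] / [6] / [8];  Q = [1, 2, 4] / [3, 8] / [5] / [6] / [7]
  Insert 2 (step 9): P = [1, 2, 9] / [3, 7] / [4] / [5] / [6] / [8];  Q = [1, 2, 4] / [3, 8] / [5] / [6] / [7] / [9]
Final shape: (3, 2, 1, 1, 1, 1).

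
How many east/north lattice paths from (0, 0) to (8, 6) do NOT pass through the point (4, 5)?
Number of paths = 2373

Total paths from (0, 0) to (8, 6): C(14, 8) = 3003. Paths through (4, 5): (paths (0, 0) → (4, 5)) × (paths (4, 5) → (8, 6)) = C(9, 4) · C(5, 4) = 126 · 5 = 630. Avoidance count = 3003 − 630 = 2373.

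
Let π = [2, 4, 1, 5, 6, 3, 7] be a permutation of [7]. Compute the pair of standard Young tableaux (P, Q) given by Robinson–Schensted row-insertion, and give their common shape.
P = [1, 3, 5, 6, 7] / [2, 4];  Q = [1, 2, 4, 5, 7] / [3, 6];  common shape = (5, 2)

Row-insert the values π_1, π_2, … into P one at a time, bumping the leftmost entry strictly greater than the inserted value down to the next row. The recording tableau Q records, in position (i, j), the step at which that cell was added to P.
  Insert 2 (step 1): P = [2];  Q = [1]
  Insert 4 (step 2): P = [2, 4];  Q = [1, 2]
  Insert 1 (step 3): P = [1, 4] / [2];  Q = [1, 2] / [3]
  Insert 5 (step 4): P = [1, 4, 5] / [2];  Q = [1, 2, 4] / [3]
  Insert 6 (step 5): P = [1, 4, 5, 6] / [2];  Q = [1, 2, 4, 5] / [3]
  Insert 3 (step 6): P = [1, 3, 5, 6] / [2, 4];  Q = [1, 2, 4, 5] / [3, 6]
  Insert 7 (step 7): P = [1, 3, 5, 6, 7] / [2, 4];  Q = [1, 2, 4, 5, 7] / [3, 6]
Final shape: (5, 2).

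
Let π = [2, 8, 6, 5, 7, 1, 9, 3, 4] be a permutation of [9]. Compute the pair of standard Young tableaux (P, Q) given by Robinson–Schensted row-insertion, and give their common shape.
P = [1, 3, 4, 9] / [2, 5, 7] / [6] / [8];  Q = [1, 2, 5, 7] / [3, 8, 9] / [4] / [6];  common shape = (4, 3, 1, 1)

Row-insert the values π_1, π_2, … into P one at a time, bumping the leftmost entry strictly greater than the inserted value down to the next row. The recording tableau Q records, in position (i, j), the step at which that cell was added to P.
  Insert 2 (step 1): P = [2];  Q = [1]
  Insert 8 (step 2): P = [2, 8];  Q = [1, 2]
  Insert 6 (step 3): P = [2, 6] / [8];  Q = [1, 2] / [3]
  Insert 5 (step 4): P = [2, 5] / [6] / [8];  Q = [1, 2] / [3] / [4]
  Insert 7 (step 5): P = [2, 5, 7] / [6] / [8];  Q = [1, 2, 5] / [3] / [4]
  Insert 1 (step 6): P = [1, 5, 7] / [2] / [6] / [8];  Q = [1, 2, 5] / [3] / [4] / [6]
  Insert 9 (step 7): P = [1, 5, 7, 9] / [2] / [6] / [8];  Q = [1, 2, 5, 7] / [3] / [4] / [6]
  Insert 3 (step 8): P = [1, 3, 7, 9] / [2, 5] / [6] / [8];  Q = [1, 2, 5, 7] / [3, 8] / [4] / [6]
  Insert 4 (step 9): P = [1, 3, 4, 9] / [2, 5, 7] / [6] / [8];  Q = [1, 2, 5, 7] / [3, 8, 9] / [4] / [6]
Final shape: (4, 3, 1, 1).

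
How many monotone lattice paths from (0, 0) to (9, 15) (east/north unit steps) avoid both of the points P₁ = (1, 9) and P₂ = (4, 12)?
Number of paths = 1186754

Inclusion–exclusion. Total paths: C(24, 9) = 1307504. Through P₁: C(10, 1)·C(14, 8) = 30030. Through P₂: C(16, 4)·C(8, 5) = 101920. Since P₁ is strictly southwest of P₂, a monotone path through both must visit P₁ then P₂; paths through both = C(10, 1)·C(6, 3)·C(8, 5) = 11200. Avoid both = 1307504 − 30030 − 101920 + 11200 = 1186754.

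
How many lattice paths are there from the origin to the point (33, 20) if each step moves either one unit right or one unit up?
Number of paths = 202355008436035

A monotone lattice path from (0, 0) to (33, 20) consists of 33 east steps and 20 north steps in some order, so it is determined by which 33 of the 53 steps are east. The count is C(53, 33) = 202355008436035.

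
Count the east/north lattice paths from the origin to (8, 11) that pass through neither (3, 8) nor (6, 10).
Number of paths = 47268

Inclusion–exclusion. Total paths: C(19, 8) = 75582. Through P₁: C(11, 3)·C(8, 5) = 9240. Through P₂: C(16, 6)·C(3, 2) = 24024. Since P₁ is strictly southwest of P₂, a monotone path through both must visit P₁ then P₂; paths through both = C(11, 3)·C(5, 3)·C(3, 2) = 4950. Avoid both = 75582 − 9240 − 24024 + 4950 = 47268.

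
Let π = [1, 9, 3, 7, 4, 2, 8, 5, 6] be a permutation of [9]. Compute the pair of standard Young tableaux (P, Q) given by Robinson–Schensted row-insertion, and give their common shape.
P = [1, 2, 4, 5, 6] / [3, 8] / [7] / [9];  Q = [1, 2, 4, 7, 9] / [3, 8] / [5] / [6];  common shape = (5, 2, 1, 1)

Row-insert the values π_1, π_2, … into P one at a time, bumping the leftmost entry strictly greater than the inserted value down to the next row. The recording tableau Q records, in position (i, j), the step at which that cell was added to P.
  Insert 1 (step 1): P = [1];  Q = [1]
  Insert 9 (step 2): P = [1, 9];  Q = [1, 2]
  Insert 3 (step 3): P = [1, 3] / [9];  Q = [1, 2] / [3]
  Insert 7 (step 4): P = [1, 3, 7] / [9];  Q = [1, 2, 4] / [3]
  Insert 4 (step 5): P = [1, 3, 4] / [7] / [9];  Q = [1, 2, 4] / [3] / [5]
  Insert 2 (step 6): P = [1, 2, 4] / [3] / [7] / [9];  Q = [1, 2, 4] / [3] / [5] / [6]
  Insert 8 (step 7): P = [1, 2, 4, 8] / [3] / [7] / [9];  Q = [1, 2, 4, 7] / [3] / [5] / [6]
  Insert 5 (step 8): P = [1, 2, 4, 5] / [3, 8] / [7] / [9];  Q = [1, 2, 4, 7] / [3, 8] / [5] / [6]
  Insert 6 (step 9): P = [1, 2, 4, 5, 6] / [3, 8] / [7] / [9];  Q = [1, 2, 4, 7, 9] / [3, 8] / [5] / [6]
Final shape: (5, 2, 1, 1).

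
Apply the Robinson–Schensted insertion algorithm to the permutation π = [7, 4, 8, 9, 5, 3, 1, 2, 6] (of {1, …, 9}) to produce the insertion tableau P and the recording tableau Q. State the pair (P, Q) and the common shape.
P = [1, 2, 6] / [3, 5, 9] / [4, 8] / [7];  Q = [1, 3, 4] / [2, 5, 9] / [6, 8] / [7];  common shape = (3, 3, 2, 1)

Row-insert the values π_1, π_2, … into P one at a time, bumping the leftmost entry strictly greater than the inserted value down to the next row. The recording tableau Q records, in position (i, j), the step at which that cell was added to P.
  Insert 7 (step 1): P = [7];  Q = [1]
  Insert 4 (step 2): P = [4] / [7];  Q = [1] / [2]
  Insert 8 (step 3): P = [4, 8] / [7];  Q = [1, 3] / [2]
  Insert 9 (step 4): P = [4, 8, 9] / [7];  Q = [1, 3, 4] / [2]
  Insert 5 (step 5): P = [4, 5, 9] / [7, 8];  Q = [1, 3, 4] / [2, 5]
  Insert 3 (step 6): P = [3, 5, 9] / [4, 8] / [7];  Q = [1, 3, 4] / [2, 5] / [6]
  Insert 1 (step 7): P = [1, 5, 9] / [3, 8] / [4] / [7];  Q = [1, 3, 4] / [2, 5] / [6] / [7]
  Insert 2 (step 8): P = [1, 2, 9] / [3, 5] / [4, 8] / [7];  Q = [1, 3, 4] / [2, 5] / [6, 8] / [7]
  Insert 6 (step 9): P = [1, 2, 6] / [3, 5, 9] / [4, 8] / [7];  Q = [1, 3, 4] / [2, 5, 9] / [6, 8] / [7]
Final shape: (3, 3, 2, 1).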